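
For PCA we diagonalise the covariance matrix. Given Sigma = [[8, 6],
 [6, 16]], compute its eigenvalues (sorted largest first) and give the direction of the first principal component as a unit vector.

Step 1 — characteristic polynomial of 2×2 Sigma:
  det(Sigma - λI) = λ² - trace · λ + det = 0.
  trace = 8 + 16 = 24, det = 8·16 - (6)² = 92.
Step 2 — discriminant:
  Δ = trace² - 4·det = 576 - 368 = 208.
Step 3 — eigenvalues:
  λ = (trace ± √Δ)/2 = (24 ± 14.4222)/2,
  λ_1 = 19.2111,  λ_2 = 4.7889.

Step 4 — unit eigenvector for λ_1: solve (Sigma - λ_1 I)v = 0. First row:
  (8 - 19.2111)·v_x + (6)·v_y = 0, i.e. (-11.2111)·v_x + (6)·v_y = 0,
  so v ∝ (b, λ_1 - a) = (6, 11.2111) = u.
  ||u|| = √((6)² + (11.2111)²) = √(161.6888) ≈ 12.7157,
  v_1 = u/||u|| ≈ (0.4719, 0.8817) (||v_1|| = 1).

λ_1 = 19.2111,  λ_2 = 4.7889;  v_1 ≈ (0.4719, 0.8817)


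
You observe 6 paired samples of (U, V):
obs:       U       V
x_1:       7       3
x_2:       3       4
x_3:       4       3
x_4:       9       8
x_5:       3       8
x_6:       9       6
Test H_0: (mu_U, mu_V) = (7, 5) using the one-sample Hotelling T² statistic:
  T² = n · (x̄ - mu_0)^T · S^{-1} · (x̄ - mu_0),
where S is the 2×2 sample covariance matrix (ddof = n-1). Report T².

Step 1 — sample mean vector:
  mean(U) = (7 + 3 + 4 + 9 + 3 + 9) / 6 = 35/6 = 5.8333
  mean(V) = (3 + 4 + 3 + 8 + 8 + 6) / 6 = 32/6 = 5.3333
  x̄ = (5.8333, 5.3333),  deviation x̄ - mu_0 = (5.8333, 5.3333) - (7, 5) = (-1.1667, 0.3333).

Step 2 — sample covariance matrix, S[i,j] = (1/(n-1)) · Σ_k (x_{k,i} - mean_i) · (x_{k,j} - mean_j), divisor n-1 = 5:
  S[U,U] = ((1.1667)·(1.1667) + (-2.8333)·(-2.8333) + (-1.8333)·(-1.8333) + (3.1667)·(3.1667) + (-2.8333)·(-2.8333) + (3.1667)·(3.1667)) / 5 = 40.8333/5 = 8.1667
  S[U,V] = ((1.1667)·(-2.3333) + (-2.8333)·(-1.3333) + (-1.8333)·(-2.3333) + (3.1667)·(2.6667) + (-2.8333)·(2.6667) + (3.1667)·(0.6667)) / 5 = 8.3333/5 = 1.6667
  S[V,V] = ((-2.3333)·(-2.3333) + (-1.3333)·(-1.3333) + (-2.3333)·(-2.3333) + (2.6667)·(2.6667) + (2.6667)·(2.6667) + (0.6667)·(0.6667)) / 5 = 27.3333/5 = 5.4667
  S = [[8.1667, 1.6667],
 [1.6667, 5.4667]].

Step 3 — invert S. det(S) = 8.1667·5.4667 - (1.6667)² = 41.8667.
  S^{-1} = (1/det) · [[d, -b], [-b, a]] = [[0.1306, -0.0398],
 [-0.0398, 0.1951]].

Step 4 — quadratic form (x̄ - mu_0)^T · S^{-1} · (x̄ - mu_0):
  S^{-1} · (x̄ - mu_0) = (-0.1656, 0.1115),
  (x̄ - mu_0)^T · [...] = (-1.1667)·(-0.1656) + (0.3333)·(0.1115) = 0.2304.

Step 5 — scale by n: T² = 6 · 0.2304 = 1.3822.

T² ≈ 1.3822


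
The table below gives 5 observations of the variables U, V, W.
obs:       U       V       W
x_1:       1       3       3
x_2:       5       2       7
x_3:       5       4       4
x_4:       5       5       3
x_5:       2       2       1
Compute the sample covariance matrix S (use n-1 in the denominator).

Step 1 — column means:
  mean(U) = (1 + 5 + 5 + 5 + 2) / 5 = 18/5 = 3.6
  mean(V) = (3 + 2 + 4 + 5 + 2) / 5 = 16/5 = 3.2
  mean(W) = (3 + 7 + 4 + 3 + 1) / 5 = 18/5 = 3.6

Step 2 — sample covariance S[i,j] = (1/(n-1)) · Σ_k (x_{k,i} - mean_i) · (x_{k,j} - mean_j), with n-1 = 4.
  S[U,U] = ((-2.6)·(-2.6) + (1.4)·(1.4) + (1.4)·(1.4) + (1.4)·(1.4) + (-1.6)·(-1.6)) / 4 = 15.2/4 = 3.8
  S[U,V] = ((-2.6)·(-0.2) + (1.4)·(-1.2) + (1.4)·(0.8) + (1.4)·(1.8) + (-1.6)·(-1.2)) / 4 = 4.4/4 = 1.1
  S[U,W] = ((-2.6)·(-0.6) + (1.4)·(3.4) + (1.4)·(0.4) + (1.4)·(-0.6) + (-1.6)·(-2.6)) / 4 = 10.2/4 = 2.55
  S[V,V] = ((-0.2)·(-0.2) + (-1.2)·(-1.2) + (0.8)·(0.8) + (1.8)·(1.8) + (-1.2)·(-1.2)) / 4 = 6.8/4 = 1.7
  S[V,W] = ((-0.2)·(-0.6) + (-1.2)·(3.4) + (0.8)·(0.4) + (1.8)·(-0.6) + (-1.2)·(-2.6)) / 4 = -1.6/4 = -0.4
  S[W,W] = ((-0.6)·(-0.6) + (3.4)·(3.4) + (0.4)·(0.4) + (-0.6)·(-0.6) + (-2.6)·(-2.6)) / 4 = 19.2/4 = 4.8

S is symmetric (S[j,i] = S[i,j]). Assembling:

S = [[3.8, 1.1, 2.55],
 [1.1, 1.7, -0.4],
 [2.55, -0.4, 4.8]]


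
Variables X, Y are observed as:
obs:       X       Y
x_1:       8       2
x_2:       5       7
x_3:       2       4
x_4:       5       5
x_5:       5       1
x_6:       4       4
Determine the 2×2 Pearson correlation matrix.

Step 1 — column means:
  mean(X) = (8 + 5 + 2 + 5 + 5 + 4) / 6 = 29/6 = 4.8333
  mean(Y) = (2 + 7 + 4 + 5 + 1 + 4) / 6 = 23/6 = 3.8333

Step 2 — sample variances and covariances s[i,j] = (1/(n-1)) · Σ_k (x_{k,i} - mean_i) · (x_{k,j} - mean_j), with n-1 = 5:
  s[X,X] = ((3.1667)·(3.1667) + (0.1667)·(0.1667) + (-2.8333)·(-2.8333) + (0.1667)·(0.1667) + (0.1667)·(0.1667) + (-0.8333)·(-0.8333)) / 5 = 18.8333/5 = 3.7667
  s[X,Y] = ((3.1667)·(-1.8333) + (0.1667)·(3.1667) + (-2.8333)·(0.1667) + (0.1667)·(1.1667) + (0.1667)·(-2.8333) + (-0.8333)·(0.1667)) / 5 = -6.1667/5 = -1.2333
  s[Y,Y] = ((-1.8333)·(-1.8333) + (3.1667)·(3.1667) + (0.1667)·(0.1667) + (1.1667)·(1.1667) + (-2.8333)·(-2.8333) + (0.1667)·(0.1667)) / 5 = 22.8333/5 = 4.5667
  Sample standard deviations s_i = √(s[i,i]):
  s(X) = √(3.7667) = 1.9408
  s(Y) = √(4.5667) = 2.137

Step 3 — r_{ij} = s_{ij} / (s_i · s_j):
  r[X,X] = 1 (diagonal).
  r[X,Y] = -1.2333 / (1.9408 · 2.137) = -1.2333 / 4.1474 = -0.2974
  r[Y,Y] = 1 (diagonal).

R is symmetric with unit diagonal. Assembling:

R = [[1, -0.2974],
 [-0.2974, 1]]


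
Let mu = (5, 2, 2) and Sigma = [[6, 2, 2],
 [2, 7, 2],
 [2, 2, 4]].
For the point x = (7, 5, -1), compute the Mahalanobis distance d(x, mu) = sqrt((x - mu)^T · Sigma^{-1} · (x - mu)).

Step 1 — centre the observation: (x - mu) = (2, 3, -3).

Step 2 — invert Sigma (cofactor / det for 3×3, or solve directly):
  Sigma^{-1} = [[0.2069, -0.0345, -0.0862],
 [-0.0345, 0.1724, -0.069],
 [-0.0862, -0.069, 0.3276]].

Step 3 — form the quadratic (x - mu)^T · Sigma^{-1} · (x - mu):
  Sigma^{-1} · (x - mu) = (0.569, 0.6552, -1.3621).
  (x - mu)^T · [Sigma^{-1} · (x - mu)] = (2)·(0.569) + (3)·(0.6552) + (-3)·(-1.3621) = 7.1897.

Step 4 — take square root: d = √(7.1897) ≈ 2.6814.

d(x, mu) = √(7.1897) ≈ 2.6814


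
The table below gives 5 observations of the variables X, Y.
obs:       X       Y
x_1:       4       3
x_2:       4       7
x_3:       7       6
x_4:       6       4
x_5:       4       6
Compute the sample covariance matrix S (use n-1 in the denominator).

Step 1 — column means:
  mean(X) = (4 + 4 + 7 + 6 + 4) / 5 = 25/5 = 5
  mean(Y) = (3 + 7 + 6 + 4 + 6) / 5 = 26/5 = 5.2

Step 2 — sample covariance S[i,j] = (1/(n-1)) · Σ_k (x_{k,i} - mean_i) · (x_{k,j} - mean_j), with n-1 = 4.
  S[X,X] = ((-1)·(-1) + (-1)·(-1) + (2)·(2) + (1)·(1) + (-1)·(-1)) / 4 = 8/4 = 2
  S[X,Y] = ((-1)·(-2.2) + (-1)·(1.8) + (2)·(0.8) + (1)·(-1.2) + (-1)·(0.8)) / 4 = 0/4 = 0
  S[Y,Y] = ((-2.2)·(-2.2) + (1.8)·(1.8) + (0.8)·(0.8) + (-1.2)·(-1.2) + (0.8)·(0.8)) / 4 = 10.8/4 = 2.7

S is symmetric (S[j,i] = S[i,j]). Assembling:

S = [[2, 0],
 [0, 2.7]]


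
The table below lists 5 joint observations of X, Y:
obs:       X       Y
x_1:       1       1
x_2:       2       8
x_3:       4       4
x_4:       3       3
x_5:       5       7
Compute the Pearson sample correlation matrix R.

Step 1 — column means:
  mean(X) = (1 + 2 + 4 + 3 + 5) / 5 = 15/5 = 3
  mean(Y) = (1 + 8 + 4 + 3 + 7) / 5 = 23/5 = 4.6

Step 2 — sample variances and covariances s[i,j] = (1/(n-1)) · Σ_k (x_{k,i} - mean_i) · (x_{k,j} - mean_j), with n-1 = 4:
  s[X,X] = ((-2)·(-2) + (-1)·(-1) + (1)·(1) + (0)·(0) + (2)·(2)) / 4 = 10/4 = 2.5
  s[X,Y] = ((-2)·(-3.6) + (-1)·(3.4) + (1)·(-0.6) + (0)·(-1.6) + (2)·(2.4)) / 4 = 8/4 = 2
  s[Y,Y] = ((-3.6)·(-3.6) + (3.4)·(3.4) + (-0.6)·(-0.6) + (-1.6)·(-1.6) + (2.4)·(2.4)) / 4 = 33.2/4 = 8.3
  Sample standard deviations s_i = √(s[i,i]):
  s(X) = √(2.5) = 1.5811
  s(Y) = √(8.3) = 2.881

Step 3 — r_{ij} = s_{ij} / (s_i · s_j):
  r[X,X] = 1 (diagonal).
  r[X,Y] = 2 / (1.5811 · 2.881) = 2 / 4.5552 = 0.4391
  r[Y,Y] = 1 (diagonal).

R is symmetric with unit diagonal. Assembling:

R = [[1, 0.4391],
 [0.4391, 1]]


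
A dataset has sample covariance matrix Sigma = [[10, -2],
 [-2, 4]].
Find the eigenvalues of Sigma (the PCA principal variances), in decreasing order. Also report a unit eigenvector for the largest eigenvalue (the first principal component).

Step 1 — characteristic polynomial of 2×2 Sigma:
  det(Sigma - λI) = λ² - trace · λ + det = 0.
  trace = 10 + 4 = 14, det = 10·4 - (-2)² = 36.
Step 2 — discriminant:
  Δ = trace² - 4·det = 196 - 144 = 52.
Step 3 — eigenvalues:
  λ = (trace ± √Δ)/2 = (14 ± 7.2111)/2,
  λ_1 = 10.6056,  λ_2 = 3.3944.

Step 4 — unit eigenvector for λ_1: solve (Sigma - λ_1 I)v = 0. First row:
  (10 - 10.6056)·v_x + (-2)·v_y = 0, i.e. (-0.6056)·v_x + (-2)·v_y = 0,
  so v ∝ (b, λ_1 - a) = (-2, 0.6056); multiply by -1 so the first entry is positive: u = (2, -0.6056).
  ||u|| = √((2)² + (-0.6056)²) = √(4.3667) ≈ 2.0897,
  v_1 = u/||u|| ≈ (0.9571, -0.2898) (||v_1|| = 1).

λ_1 = 10.6056,  λ_2 = 3.3944;  v_1 ≈ (0.9571, -0.2898)


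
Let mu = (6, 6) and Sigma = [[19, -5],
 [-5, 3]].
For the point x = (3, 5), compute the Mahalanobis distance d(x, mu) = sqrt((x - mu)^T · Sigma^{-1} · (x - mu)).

Step 1 — centre the observation: (x - mu) = (-3, -1).

Step 2 — invert Sigma. det(Sigma) = 19·3 - (-5)² = 32.
  Sigma^{-1} = (1/det) · [[d, -b], [-b, a]] = [[0.0938, 0.1562],
 [0.1562, 0.5938]].

Step 3 — form the quadratic (x - mu)^T · Sigma^{-1} · (x - mu):
  Sigma^{-1} · (x - mu) = (-0.4375, -1.0625).
  (x - mu)^T · [Sigma^{-1} · (x - mu)] = (-3)·(-0.4375) + (-1)·(-1.0625) = 2.375.

Step 4 — take square root: d = √(2.375) ≈ 1.5411.

d(x, mu) = √(2.375) ≈ 1.5411


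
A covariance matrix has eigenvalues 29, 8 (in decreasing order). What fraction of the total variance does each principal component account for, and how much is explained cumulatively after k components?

Step 1 — total variance = trace(Sigma) = Σ λ_i = 29 + 8 = 37.

Step 2 — fraction explained by component i = λ_i / Σ λ:
  PC1: 29/37 = 0.7838
  PC2: 8/37 = 0.2162

Step 3 — cumulative fraction after k components = (λ_1 + ... + λ_k) / Σ λ:
  k = 1: 29/37 = 0.7838
  k = 2: (29 + 8)/37 = 37/37 = 1

Summary (fraction, with percent):

explained: PC1 0.7838 (78.38%), PC2 0.2162 (21.62%);  cumulative: 0.7838, 1


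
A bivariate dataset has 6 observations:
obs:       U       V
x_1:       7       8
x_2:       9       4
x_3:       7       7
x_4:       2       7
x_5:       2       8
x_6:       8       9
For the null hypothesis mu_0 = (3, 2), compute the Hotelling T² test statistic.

Step 1 — sample mean vector:
  mean(U) = (7 + 9 + 7 + 2 + 2 + 8) / 6 = 35/6 = 5.8333
  mean(V) = (8 + 4 + 7 + 7 + 8 + 9) / 6 = 43/6 = 7.1667
  x̄ = (5.8333, 7.1667),  deviation x̄ - mu_0 = (5.8333, 7.1667) - (3, 2) = (2.8333, 5.1667).

Step 2 — sample covariance matrix, S[i,j] = (1/(n-1)) · Σ_k (x_{k,i} - mean_i) · (x_{k,j} - mean_j), divisor n-1 = 5:
  S[U,U] = ((1.1667)·(1.1667) + (3.1667)·(3.1667) + (1.1667)·(1.1667) + (-3.8333)·(-3.8333) + (-3.8333)·(-3.8333) + (2.1667)·(2.1667)) / 5 = 46.8333/5 = 9.3667
  S[U,V] = ((1.1667)·(0.8333) + (3.1667)·(-3.1667) + (1.1667)·(-0.1667) + (-3.8333)·(-0.1667) + (-3.8333)·(0.8333) + (2.1667)·(1.8333)) / 5 = -7.8333/5 = -1.5667
  S[V,V] = ((0.8333)·(0.8333) + (-3.1667)·(-3.1667) + (-0.1667)·(-0.1667) + (-0.1667)·(-0.1667) + (0.8333)·(0.8333) + (1.8333)·(1.8333)) / 5 = 14.8333/5 = 2.9667
  S = [[9.3667, -1.5667],
 [-1.5667, 2.9667]].

Step 3 — invert S. det(S) = 9.3667·2.9667 - (-1.5667)² = 25.3333.
  S^{-1} = (1/det) · [[d, -b], [-b, a]] = [[0.1171, 0.0618],
 [0.0618, 0.3697]].

Step 4 — quadratic form (x̄ - mu_0)^T · S^{-1} · (x̄ - mu_0):
  S^{-1} · (x̄ - mu_0) = (0.6513, 2.0855),
  (x̄ - mu_0)^T · [...] = (2.8333)·(0.6513) + (5.1667)·(2.0855) = 12.6206.

Step 5 — scale by n: T² = 6 · 12.6206 = 75.7237.

T² ≈ 75.7237


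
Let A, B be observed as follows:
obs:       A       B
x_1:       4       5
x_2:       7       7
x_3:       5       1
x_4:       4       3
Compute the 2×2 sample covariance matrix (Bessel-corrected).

Step 1 — column means:
  mean(A) = (4 + 7 + 5 + 4) / 4 = 20/4 = 5
  mean(B) = (5 + 7 + 1 + 3) / 4 = 16/4 = 4

Step 2 — sample covariance S[i,j] = (1/(n-1)) · Σ_k (x_{k,i} - mean_i) · (x_{k,j} - mean_j), with n-1 = 3.
  S[A,A] = ((-1)·(-1) + (2)·(2) + (0)·(0) + (-1)·(-1)) / 3 = 6/3 = 2
  S[A,B] = ((-1)·(1) + (2)·(3) + (0)·(-3) + (-1)·(-1)) / 3 = 6/3 = 2
  S[B,B] = ((1)·(1) + (3)·(3) + (-3)·(-3) + (-1)·(-1)) / 3 = 20/3 = 6.6667

S is symmetric (S[j,i] = S[i,j]). Assembling:

S = [[2, 2],
 [2, 6.6667]]


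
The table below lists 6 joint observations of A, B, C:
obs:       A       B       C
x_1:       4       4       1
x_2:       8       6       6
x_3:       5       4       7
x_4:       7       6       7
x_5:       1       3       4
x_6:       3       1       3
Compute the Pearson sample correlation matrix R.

Step 1 — column means:
  mean(A) = (4 + 8 + 5 + 7 + 1 + 3) / 6 = 28/6 = 4.6667
  mean(B) = (4 + 6 + 4 + 6 + 3 + 1) / 6 = 24/6 = 4
  mean(C) = (1 + 6 + 7 + 7 + 4 + 3) / 6 = 28/6 = 4.6667

Step 2 — sample variances and covariances s[i,j] = (1/(n-1)) · Σ_k (x_{k,i} - mean_i) · (x_{k,j} - mean_j), with n-1 = 5:
  s[A,A] = ((-0.6667)·(-0.6667) + (3.3333)·(3.3333) + (0.3333)·(0.3333) + (2.3333)·(2.3333) + (-3.6667)·(-3.6667) + (-1.6667)·(-1.6667)) / 5 = 33.3333/5 = 6.6667
  s[A,B] = ((-0.6667)·(0) + (3.3333)·(2) + (0.3333)·(0) + (2.3333)·(2) + (-3.6667)·(-1) + (-1.6667)·(-3)) / 5 = 20/5 = 4
  s[A,C] = ((-0.6667)·(-3.6667) + (3.3333)·(1.3333) + (0.3333)·(2.3333) + (2.3333)·(2.3333) + (-3.6667)·(-0.6667) + (-1.6667)·(-1.6667)) / 5 = 18.3333/5 = 3.6667
  s[B,B] = ((0)·(0) + (2)·(2) + (0)·(0) + (2)·(2) + (-1)·(-1) + (-3)·(-3)) / 5 = 18/5 = 3.6
  s[B,C] = ((0)·(-3.6667) + (2)·(1.3333) + (0)·(2.3333) + (2)·(2.3333) + (-1)·(-0.6667) + (-3)·(-1.6667)) / 5 = 13/5 = 2.6
  s[C,C] = ((-3.6667)·(-3.6667) + (1.3333)·(1.3333) + (2.3333)·(2.3333) + (2.3333)·(2.3333) + (-0.6667)·(-0.6667) + (-1.6667)·(-1.6667)) / 5 = 29.3333/5 = 5.8667
  Sample standard deviations s_i = √(s[i,i]):
  s(A) = √(6.6667) = 2.582
  s(B) = √(3.6) = 1.8974
  s(C) = √(5.8667) = 2.4221

Step 3 — r_{ij} = s_{ij} / (s_i · s_j):
  r[A,A] = 1 (diagonal).
  r[A,B] = 4 / (2.582 · 1.8974) = 4 / 4.899 = 0.8165
  r[A,C] = 3.6667 / (2.582 · 2.4221) = 3.6667 / 6.2539 = 0.5863
  r[B,B] = 1 (diagonal).
  r[B,C] = 2.6 / (1.8974 · 2.4221) = 2.6 / 4.5957 = 0.5658
  r[C,C] = 1 (diagonal).

R is symmetric with unit diagonal. Assembling:

R = [[1, 0.8165, 0.5863],
 [0.8165, 1, 0.5658],
 [0.5863, 0.5658, 1]]


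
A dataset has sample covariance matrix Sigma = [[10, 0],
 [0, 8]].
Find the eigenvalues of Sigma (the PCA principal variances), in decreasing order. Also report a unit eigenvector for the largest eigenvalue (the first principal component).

Step 1 — characteristic polynomial of 2×2 Sigma:
  det(Sigma - λI) = λ² - trace · λ + det = 0.
  trace = 10 + 8 = 18, det = 10·8 - (0)² = 80.
Step 2 — discriminant:
  Δ = trace² - 4·det = 324 - 320 = 4.
Step 3 — eigenvalues:
  λ = (trace ± √Δ)/2 = (18 ± 2)/2,
  λ_1 = 10,  λ_2 = 8.

Step 4 — unit eigenvector for λ_1: Sigma is diagonal, so its eigenvectors are the coordinate axes. λ_1 = 10 is the diagonal entry on the first coordinate axis, hence
  v_1 = (1, 0) (||v_1|| = 1).

λ_1 = 10,  λ_2 = 8;  v_1 ≈ (1, 0)


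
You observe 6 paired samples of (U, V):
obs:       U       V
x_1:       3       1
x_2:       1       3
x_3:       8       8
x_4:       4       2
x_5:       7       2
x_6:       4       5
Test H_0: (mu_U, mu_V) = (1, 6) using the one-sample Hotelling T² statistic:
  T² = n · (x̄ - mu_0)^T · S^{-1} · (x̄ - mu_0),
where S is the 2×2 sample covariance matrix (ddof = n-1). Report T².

Step 1 — sample mean vector:
  mean(U) = (3 + 1 + 8 + 4 + 7 + 4) / 6 = 27/6 = 4.5
  mean(V) = (1 + 3 + 8 + 2 + 2 + 5) / 6 = 21/6 = 3.5
  x̄ = (4.5, 3.5),  deviation x̄ - mu_0 = (4.5, 3.5) - (1, 6) = (3.5, -2.5).

Step 2 — sample covariance matrix, S[i,j] = (1/(n-1)) · Σ_k (x_{k,i} - mean_i) · (x_{k,j} - mean_j), divisor n-1 = 5:
  S[U,U] = ((-1.5)·(-1.5) + (-3.5)·(-3.5) + (3.5)·(3.5) + (-0.5)·(-0.5) + (2.5)·(2.5) + (-0.5)·(-0.5)) / 5 = 33.5/5 = 6.7
  S[U,V] = ((-1.5)·(-2.5) + (-3.5)·(-0.5) + (3.5)·(4.5) + (-0.5)·(-1.5) + (2.5)·(-1.5) + (-0.5)·(1.5)) / 5 = 17.5/5 = 3.5
  S[V,V] = ((-2.5)·(-2.5) + (-0.5)·(-0.5) + (4.5)·(4.5) + (-1.5)·(-1.5) + (-1.5)·(-1.5) + (1.5)·(1.5)) / 5 = 33.5/5 = 6.7
  S = [[6.7, 3.5],
 [3.5, 6.7]].

Step 3 — invert S. det(S) = 6.7·6.7 - (3.5)² = 32.64.
  S^{-1} = (1/det) · [[d, -b], [-b, a]] = [[0.2053, -0.1072],
 [-0.1072, 0.2053]].

Step 4 — quadratic form (x̄ - mu_0)^T · S^{-1} · (x̄ - mu_0):
  S^{-1} · (x̄ - mu_0) = (0.9865, -0.8885),
  (x̄ - mu_0)^T · [...] = (3.5)·(0.9865) + (-2.5)·(-0.8885) = 5.674.

Step 5 — scale by n: T² = 6 · 5.674 = 34.0441.

T² ≈ 34.0441


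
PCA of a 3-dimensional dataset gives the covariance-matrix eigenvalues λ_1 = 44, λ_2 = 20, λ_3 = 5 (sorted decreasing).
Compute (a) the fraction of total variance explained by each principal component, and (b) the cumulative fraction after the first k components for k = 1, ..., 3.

Step 1 — total variance = trace(Sigma) = Σ λ_i = 44 + 20 + 5 = 69.

Step 2 — fraction explained by component i = λ_i / Σ λ:
  PC1: 44/69 = 0.6377
  PC2: 20/69 = 0.2899
  PC3: 5/69 = 0.0725

Step 3 — cumulative fraction after k components = (λ_1 + ... + λ_k) / Σ λ:
  k = 1: 44/69 = 0.6377
  k = 2: (44 + 20)/69 = 64/69 = 0.9275
  k = 3: (44 + 20 + 5)/69 = 69/69 = 1

Summary (fraction, with percent):

explained: PC1 0.6377 (63.77%), PC2 0.2899 (28.99%), PC3 0.0725 (7.25%);  cumulative: 0.6377, 0.9275, 1


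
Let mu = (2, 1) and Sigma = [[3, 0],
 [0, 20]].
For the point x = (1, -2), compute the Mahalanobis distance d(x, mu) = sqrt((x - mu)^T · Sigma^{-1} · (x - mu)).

Step 1 — centre the observation: (x - mu) = (-1, -3).

Step 2 — invert Sigma. det(Sigma) = 3·20 - (0)² = 60.
  Sigma^{-1} = (1/det) · [[d, -b], [-b, a]] = [[0.3333, 0],
 [0, 0.05]].

Step 3 — form the quadratic (x - mu)^T · Sigma^{-1} · (x - mu):
  Sigma^{-1} · (x - mu) = (-0.3333, -0.15).
  (x - mu)^T · [Sigma^{-1} · (x - mu)] = (-1)·(-0.3333) + (-3)·(-0.15) = 0.7833.

Step 4 — take square root: d = √(0.7833) ≈ 0.8851.

d(x, mu) = √(0.7833) ≈ 0.8851


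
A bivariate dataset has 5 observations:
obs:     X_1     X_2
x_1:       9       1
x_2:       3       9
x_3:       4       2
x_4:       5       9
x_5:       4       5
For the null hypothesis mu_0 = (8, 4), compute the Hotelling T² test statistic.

Step 1 — sample mean vector:
  mean(X_1) = (9 + 3 + 4 + 5 + 4) / 5 = 25/5 = 5
  mean(X_2) = (1 + 9 + 2 + 9 + 5) / 5 = 26/5 = 5.2
  x̄ = (5, 5.2),  deviation x̄ - mu_0 = (5, 5.2) - (8, 4) = (-3, 1.2).

Step 2 — sample covariance matrix, S[i,j] = (1/(n-1)) · Σ_k (x_{k,i} - mean_i) · (x_{k,j} - mean_j), divisor n-1 = 4:
  S[X_1,X_1] = ((4)·(4) + (-2)·(-2) + (-1)·(-1) + (0)·(0) + (-1)·(-1)) / 4 = 22/4 = 5.5
  S[X_1,X_2] = ((4)·(-4.2) + (-2)·(3.8) + (-1)·(-3.2) + (0)·(3.8) + (-1)·(-0.2)) / 4 = -21/4 = -5.25
  S[X_2,X_2] = ((-4.2)·(-4.2) + (3.8)·(3.8) + (-3.2)·(-3.2) + (3.8)·(3.8) + (-0.2)·(-0.2)) / 4 = 56.8/4 = 14.2
  S = [[5.5, -5.25],
 [-5.25, 14.2]].

Step 3 — invert S. det(S) = 5.5·14.2 - (-5.25)² = 50.5375.
  S^{-1} = (1/det) · [[d, -b], [-b, a]] = [[0.281, 0.1039],
 [0.1039, 0.1088]].

Step 4 — quadratic form (x̄ - mu_0)^T · S^{-1} · (x̄ - mu_0):
  S^{-1} · (x̄ - mu_0) = (-0.7183, -0.1811),
  (x̄ - mu_0)^T · [...] = (-3)·(-0.7183) + (1.2)·(-0.1811) = 1.9376.

Step 5 — scale by n: T² = 5 · 1.9376 = 9.6879.

T² ≈ 9.6879


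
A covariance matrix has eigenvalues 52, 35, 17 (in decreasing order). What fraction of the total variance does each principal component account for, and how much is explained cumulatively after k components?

Step 1 — total variance = trace(Sigma) = Σ λ_i = 52 + 35 + 17 = 104.

Step 2 — fraction explained by component i = λ_i / Σ λ:
  PC1: 52/104 = 0.5
  PC2: 35/104 = 0.3365
  PC3: 17/104 = 0.1635

Step 3 — cumulative fraction after k components = (λ_1 + ... + λ_k) / Σ λ:
  k = 1: 52/104 = 0.5
  k = 2: (52 + 35)/104 = 87/104 = 0.8365
  k = 3: (52 + 35 + 17)/104 = 104/104 = 1

Summary (fraction, with percent):

explained: PC1 0.5 (50%), PC2 0.3365 (33.65%), PC3 0.1635 (16.35%);  cumulative: 0.5, 0.8365, 1


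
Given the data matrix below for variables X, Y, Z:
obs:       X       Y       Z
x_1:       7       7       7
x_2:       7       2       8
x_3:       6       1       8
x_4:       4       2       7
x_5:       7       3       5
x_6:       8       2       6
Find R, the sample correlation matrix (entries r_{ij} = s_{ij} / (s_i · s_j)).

Step 1 — column means:
  mean(X) = (7 + 7 + 6 + 4 + 7 + 8) / 6 = 39/6 = 6.5
  mean(Y) = (7 + 2 + 1 + 2 + 3 + 2) / 6 = 17/6 = 2.8333
  mean(Z) = (7 + 8 + 8 + 7 + 5 + 6) / 6 = 41/6 = 6.8333

Step 2 — sample variances and covariances s[i,j] = (1/(n-1)) · Σ_k (x_{k,i} - mean_i) · (x_{k,j} - mean_j), with n-1 = 5:
  s[X,X] = ((0.5)·(0.5) + (0.5)·(0.5) + (-0.5)·(-0.5) + (-2.5)·(-2.5) + (0.5)·(0.5) + (1.5)·(1.5)) / 5 = 9.5/5 = 1.9
  s[X,Y] = ((0.5)·(4.1667) + (0.5)·(-0.8333) + (-0.5)·(-1.8333) + (-2.5)·(-0.8333) + (0.5)·(0.1667) + (1.5)·(-0.8333)) / 5 = 3.5/5 = 0.7
  s[X,Z] = ((0.5)·(0.1667) + (0.5)·(1.1667) + (-0.5)·(1.1667) + (-2.5)·(0.1667) + (0.5)·(-1.8333) + (1.5)·(-0.8333)) / 5 = -2.5/5 = -0.5
  s[Y,Y] = ((4.1667)·(4.1667) + (-0.8333)·(-0.8333) + (-1.8333)·(-1.8333) + (-0.8333)·(-0.8333) + (0.1667)·(0.1667) + (-0.8333)·(-0.8333)) / 5 = 22.8333/5 = 4.5667
  s[Y,Z] = ((4.1667)·(0.1667) + (-0.8333)·(1.1667) + (-1.8333)·(1.1667) + (-0.8333)·(0.1667) + (0.1667)·(-1.8333) + (-0.8333)·(-0.8333)) / 5 = -2.1667/5 = -0.4333
  s[Z,Z] = ((0.1667)·(0.1667) + (1.1667)·(1.1667) + (1.1667)·(1.1667) + (0.1667)·(0.1667) + (-1.8333)·(-1.8333) + (-0.8333)·(-0.8333)) / 5 = 6.8333/5 = 1.3667
  Sample standard deviations s_i = √(s[i,i]):
  s(X) = √(1.9) = 1.3784
  s(Y) = √(4.5667) = 2.137
  s(Z) = √(1.3667) = 1.169

Step 3 — r_{ij} = s_{ij} / (s_i · s_j):
  r[X,X] = 1 (diagonal).
  r[X,Y] = 0.7 / (1.3784 · 2.137) = 0.7 / 2.9456 = 0.2376
  r[X,Z] = -0.5 / (1.3784 · 1.169) = -0.5 / 1.6114 = -0.3103
  r[Y,Y] = 1 (diagonal).
  r[Y,Z] = -0.4333 / (2.137 · 1.169) = -0.4333 / 2.4982 = -0.1735
  r[Z,Z] = 1 (diagonal).

R is symmetric with unit diagonal. Assembling:

R = [[1, 0.2376, -0.3103],
 [0.2376, 1, -0.1735],
 [-0.3103, -0.1735, 1]]


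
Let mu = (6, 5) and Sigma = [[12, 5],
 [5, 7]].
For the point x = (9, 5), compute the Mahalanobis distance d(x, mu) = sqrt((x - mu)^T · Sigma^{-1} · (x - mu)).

Step 1 — centre the observation: (x - mu) = (3, 0).

Step 2 — invert Sigma. det(Sigma) = 12·7 - (5)² = 59.
  Sigma^{-1} = (1/det) · [[d, -b], [-b, a]] = [[0.1186, -0.0847],
 [-0.0847, 0.2034]].

Step 3 — form the quadratic (x - mu)^T · Sigma^{-1} · (x - mu):
  Sigma^{-1} · (x - mu) = (0.3559, -0.2542).
  (x - mu)^T · [Sigma^{-1} · (x - mu)] = (3)·(0.3559) + (0)·(-0.2542) = 1.0678.

Step 4 — take square root: d = √(1.0678) ≈ 1.0333.

d(x, mu) = √(1.0678) ≈ 1.0333


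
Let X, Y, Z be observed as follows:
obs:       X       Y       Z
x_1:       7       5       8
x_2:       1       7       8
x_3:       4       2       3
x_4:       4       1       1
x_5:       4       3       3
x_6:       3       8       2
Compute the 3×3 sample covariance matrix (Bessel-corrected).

Step 1 — column means:
  mean(X) = (7 + 1 + 4 + 4 + 4 + 3) / 6 = 23/6 = 3.8333
  mean(Y) = (5 + 7 + 2 + 1 + 3 + 8) / 6 = 26/6 = 4.3333
  mean(Z) = (8 + 8 + 3 + 1 + 3 + 2) / 6 = 25/6 = 4.1667

Step 2 — sample covariance S[i,j] = (1/(n-1)) · Σ_k (x_{k,i} - mean_i) · (x_{k,j} - mean_j), with n-1 = 5.
  S[X,X] = ((3.1667)·(3.1667) + (-2.8333)·(-2.8333) + (0.1667)·(0.1667) + (0.1667)·(0.1667) + (0.1667)·(0.1667) + (-0.8333)·(-0.8333)) / 5 = 18.8333/5 = 3.7667
  S[X,Y] = ((3.1667)·(0.6667) + (-2.8333)·(2.6667) + (0.1667)·(-2.3333) + (0.1667)·(-3.3333) + (0.1667)·(-1.3333) + (-0.8333)·(3.6667)) / 5 = -9.6667/5 = -1.9333
  S[X,Z] = ((3.1667)·(3.8333) + (-2.8333)·(3.8333) + (0.1667)·(-1.1667) + (0.1667)·(-3.1667) + (0.1667)·(-1.1667) + (-0.8333)·(-2.1667)) / 5 = 2.1667/5 = 0.4333
  S[Y,Y] = ((0.6667)·(0.6667) + (2.6667)·(2.6667) + (-2.3333)·(-2.3333) + (-3.3333)·(-3.3333) + (-1.3333)·(-1.3333) + (3.6667)·(3.6667)) / 5 = 39.3333/5 = 7.8667
  S[Y,Z] = ((0.6667)·(3.8333) + (2.6667)·(3.8333) + (-2.3333)·(-1.1667) + (-3.3333)·(-3.1667) + (-1.3333)·(-1.1667) + (3.6667)·(-2.1667)) / 5 = 19.6667/5 = 3.9333
  S[Z,Z] = ((3.8333)·(3.8333) + (3.8333)·(3.8333) + (-1.1667)·(-1.1667) + (-3.1667)·(-3.1667) + (-1.1667)·(-1.1667) + (-2.1667)·(-2.1667)) / 5 = 46.8333/5 = 9.3667

S is symmetric (S[j,i] = S[i,j]). Assembling:

S = [[3.7667, -1.9333, 0.4333],
 [-1.9333, 7.8667, 3.9333],
 [0.4333, 3.9333, 9.3667]]


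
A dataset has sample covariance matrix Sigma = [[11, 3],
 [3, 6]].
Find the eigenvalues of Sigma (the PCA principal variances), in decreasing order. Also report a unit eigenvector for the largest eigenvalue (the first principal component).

Step 1 — characteristic polynomial of 2×2 Sigma:
  det(Sigma - λI) = λ² - trace · λ + det = 0.
  trace = 11 + 6 = 17, det = 11·6 - (3)² = 57.
Step 2 — discriminant:
  Δ = trace² - 4·det = 289 - 228 = 61.
Step 3 — eigenvalues:
  λ = (trace ± √Δ)/2 = (17 ± 7.8102)/2,
  λ_1 = 12.4051,  λ_2 = 4.5949.

Step 4 — unit eigenvector for λ_1: solve (Sigma - λ_1 I)v = 0. First row:
  (11 - 12.4051)·v_x + (3)·v_y = 0, i.e. (-1.4051)·v_x + (3)·v_y = 0,
  so v ∝ (b, λ_1 - a) = (3, 1.4051) = u.
  ||u|| = √((3)² + (1.4051)²) = √(10.9744) ≈ 3.3128,
  v_1 = u/||u|| ≈ (0.9056, 0.4242) (||v_1|| = 1).

λ_1 = 12.4051,  λ_2 = 4.5949;  v_1 ≈ (0.9056, 0.4242)


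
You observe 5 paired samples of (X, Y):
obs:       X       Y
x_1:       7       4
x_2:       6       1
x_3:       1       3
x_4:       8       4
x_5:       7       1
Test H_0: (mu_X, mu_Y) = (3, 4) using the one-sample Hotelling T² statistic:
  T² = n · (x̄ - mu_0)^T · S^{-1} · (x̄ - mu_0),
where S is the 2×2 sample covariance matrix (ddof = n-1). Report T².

Step 1 — sample mean vector:
  mean(X) = (7 + 6 + 1 + 8 + 7) / 5 = 29/5 = 5.8
  mean(Y) = (4 + 1 + 3 + 4 + 1) / 5 = 13/5 = 2.6
  x̄ = (5.8, 2.6),  deviation x̄ - mu_0 = (5.8, 2.6) - (3, 4) = (2.8, -1.4).

Step 2 — sample covariance matrix, S[i,j] = (1/(n-1)) · Σ_k (x_{k,i} - mean_i) · (x_{k,j} - mean_j), divisor n-1 = 4:
  S[X,X] = ((1.2)·(1.2) + (0.2)·(0.2) + (-4.8)·(-4.8) + (2.2)·(2.2) + (1.2)·(1.2)) / 4 = 30.8/4 = 7.7
  S[X,Y] = ((1.2)·(1.4) + (0.2)·(-1.6) + (-4.8)·(0.4) + (2.2)·(1.4) + (1.2)·(-1.6)) / 4 = 0.6/4 = 0.15
  S[Y,Y] = ((1.4)·(1.4) + (-1.6)·(-1.6) + (0.4)·(0.4) + (1.4)·(1.4) + (-1.6)·(-1.6)) / 4 = 9.2/4 = 2.3
  S = [[7.7, 0.15],
 [0.15, 2.3]].

Step 3 — invert S. det(S) = 7.7·2.3 - (0.15)² = 17.6875.
  S^{-1} = (1/det) · [[d, -b], [-b, a]] = [[0.13, -0.0085],
 [-0.0085, 0.4353]].

Step 4 — quadratic form (x̄ - mu_0)^T · S^{-1} · (x̄ - mu_0):
  S^{-1} · (x̄ - mu_0) = (0.376, -0.6332),
  (x̄ - mu_0)^T · [...] = (2.8)·(0.376) + (-1.4)·(-0.6332) = 1.9392.

Step 5 — scale by n: T² = 5 · 1.9392 = 9.6961.

T² ≈ 9.6961


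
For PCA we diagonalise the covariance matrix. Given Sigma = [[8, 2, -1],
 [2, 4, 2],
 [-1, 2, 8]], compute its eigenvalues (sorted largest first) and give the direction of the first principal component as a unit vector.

Step 1 — characteristic polynomial p(λ) = det(λI - Sigma) = λ³ - tr·λ² + c_1·λ - det, where tr = trace, c_1 = sum of the principal 2×2 minors, det = det(Sigma):
  tr = 8 + 4 + 8 = 20,
  c_1 = (8·4 - (2)²) + (8·8 - (-1)²) + (4·8 - (2)²) = 28 + 63 + 28 = 119,
  det = 8·(4·8 - (2)²) - (2)·((2)·8 - (2)·(-1)) + (-1)·((2)·(2) - 4·(-1)) = 8·(28) - (2)·(18) + (-1)·(8) = 180.
  So p(λ) = λ³ - 20λ² + 119λ - 180.
Step 2 — look for an integer root (rational root theorem: any rational root is an integer divisor of 180). Testing λ = 9:
  p(9) = 729 - 1620 + 1071 - 180 = 0  ✓
  Dividing out (λ - 9): p(λ) = (λ - 9)(λ² - 11λ + 20).
Step 3 — remaining eigenvalues from the quadratic λ² - 11λ + 20 = 0:
  Δ = 11² - 4·20 = 121 - 80 = 41,  λ = (11 ± √41)/2 = (11 ± 6.4031)/2 ≈ 8.7016 or 2.2984.
  Sorted: λ_1 = 9,  λ_2 = 8.7016,  λ_3 = 2.2984  (check: sum = 20 = tr ✓).

Step 4 — unit eigenvector for λ_1 = 9: v spans the null space of (Sigma - λ_1 I), whose rows are
  r_1 = (-1, 2, -1),  r_2 = (2, -5, 2),  r_3 = (-1, 2, -1).
  v is orthogonal to every row, so take v ∝ r_1 × r_2 = ((2)·(2) - (-1)·(-5), (-1)·(2) - (-1)·(2), (-1)·(-5) - (2)·(2)) = (-1, 0, 1).
  Rescale (multiply by -1 so the first nonzero entry is positive): u = (1, 0, -1).
  ||u|| = √((1)² + (0)² + (-1)²) = √(2) ≈ 1.4142,  v_1 = u/||u|| ≈ (0.7071, 0, -0.7071) (||v_1|| = 1).

λ_1 = 9,  λ_2 = 8.7016,  λ_3 = 2.2984;  v_1 ≈ (0.7071, 0, -0.7071)


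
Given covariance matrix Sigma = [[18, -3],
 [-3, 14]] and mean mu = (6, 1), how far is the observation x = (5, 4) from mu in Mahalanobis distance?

Step 1 — centre the observation: (x - mu) = (-1, 3).

Step 2 — invert Sigma. det(Sigma) = 18·14 - (-3)² = 243.
  Sigma^{-1} = (1/det) · [[d, -b], [-b, a]] = [[0.0576, 0.0123],
 [0.0123, 0.0741]].

Step 3 — form the quadratic (x - mu)^T · Sigma^{-1} · (x - mu):
  Sigma^{-1} · (x - mu) = (-0.0206, 0.2099).
  (x - mu)^T · [Sigma^{-1} · (x - mu)] = (-1)·(-0.0206) + (3)·(0.2099) = 0.6502.

Step 4 — take square root: d = √(0.6502) ≈ 0.8064.

d(x, mu) = √(0.6502) ≈ 0.8064


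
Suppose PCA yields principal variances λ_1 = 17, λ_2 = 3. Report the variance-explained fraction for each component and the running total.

Step 1 — total variance = trace(Sigma) = Σ λ_i = 17 + 3 = 20.

Step 2 — fraction explained by component i = λ_i / Σ λ:
  PC1: 17/20 = 0.85
  PC2: 3/20 = 0.15

Step 3 — cumulative fraction after k components = (λ_1 + ... + λ_k) / Σ λ:
  k = 1: 17/20 = 0.85
  k = 2: (17 + 3)/20 = 20/20 = 1

Summary (fraction, with percent):

explained: PC1 0.85 (85%), PC2 0.15 (15%);  cumulative: 0.85, 1


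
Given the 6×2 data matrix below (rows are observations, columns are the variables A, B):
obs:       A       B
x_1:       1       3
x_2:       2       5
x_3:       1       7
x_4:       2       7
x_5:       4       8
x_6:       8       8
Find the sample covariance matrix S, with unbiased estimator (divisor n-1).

Step 1 — column means:
  mean(A) = (1 + 2 + 1 + 2 + 4 + 8) / 6 = 18/6 = 3
  mean(B) = (3 + 5 + 7 + 7 + 8 + 8) / 6 = 38/6 = 6.3333

Step 2 — sample covariance S[i,j] = (1/(n-1)) · Σ_k (x_{k,i} - mean_i) · (x_{k,j} - mean_j), with n-1 = 5.
  S[A,A] = ((-2)·(-2) + (-1)·(-1) + (-2)·(-2) + (-1)·(-1) + (1)·(1) + (5)·(5)) / 5 = 36/5 = 7.2
  S[A,B] = ((-2)·(-3.3333) + (-1)·(-1.3333) + (-2)·(0.6667) + (-1)·(0.6667) + (1)·(1.6667) + (5)·(1.6667)) / 5 = 16/5 = 3.2
  S[B,B] = ((-3.3333)·(-3.3333) + (-1.3333)·(-1.3333) + (0.6667)·(0.6667) + (0.6667)·(0.6667) + (1.6667)·(1.6667) + (1.6667)·(1.6667)) / 5 = 19.3333/5 = 3.8667

S is symmetric (S[j,i] = S[i,j]). Assembling:

S = [[7.2, 3.2],
 [3.2, 3.8667]]


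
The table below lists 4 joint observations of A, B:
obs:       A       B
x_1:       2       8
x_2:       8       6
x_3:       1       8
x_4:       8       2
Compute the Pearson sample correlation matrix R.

Step 1 — column means:
  mean(A) = (2 + 8 + 1 + 8) / 4 = 19/4 = 4.75
  mean(B) = (8 + 6 + 8 + 2) / 4 = 24/4 = 6

Step 2 — sample variances and covariances s[i,j] = (1/(n-1)) · Σ_k (x_{k,i} - mean_i) · (x_{k,j} - mean_j), with n-1 = 3:
  s[A,A] = ((-2.75)·(-2.75) + (3.25)·(3.25) + (-3.75)·(-3.75) + (3.25)·(3.25)) / 3 = 42.75/3 = 14.25
  s[A,B] = ((-2.75)·(2) + (3.25)·(0) + (-3.75)·(2) + (3.25)·(-4)) / 3 = -26/3 = -8.6667
  s[B,B] = ((2)·(2) + (0)·(0) + (2)·(2) + (-4)·(-4)) / 3 = 24/3 = 8
  Sample standard deviations s_i = √(s[i,i]):
  s(A) = √(14.25) = 3.7749
  s(B) = √(8) = 2.8284

Step 3 — r_{ij} = s_{ij} / (s_i · s_j):
  r[A,A] = 1 (diagonal).
  r[A,B] = -8.6667 / (3.7749 · 2.8284) = -8.6667 / 10.6771 = -0.8117
  r[B,B] = 1 (diagonal).

R is symmetric with unit diagonal. Assembling:

R = [[1, -0.8117],
 [-0.8117, 1]]


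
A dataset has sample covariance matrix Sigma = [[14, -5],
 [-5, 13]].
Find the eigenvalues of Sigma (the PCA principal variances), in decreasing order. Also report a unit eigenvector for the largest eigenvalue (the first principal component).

Step 1 — characteristic polynomial of 2×2 Sigma:
  det(Sigma - λI) = λ² - trace · λ + det = 0.
  trace = 14 + 13 = 27, det = 14·13 - (-5)² = 157.
Step 2 — discriminant:
  Δ = trace² - 4·det = 729 - 628 = 101.
Step 3 — eigenvalues:
  λ = (trace ± √Δ)/2 = (27 ± 10.0499)/2,
  λ_1 = 18.5249,  λ_2 = 8.4751.

Step 4 — unit eigenvector for λ_1: solve (Sigma - λ_1 I)v = 0. First row:
  (14 - 18.5249)·v_x + (-5)·v_y = 0, i.e. (-4.5249)·v_x + (-5)·v_y = 0,
  so v ∝ (b, λ_1 - a) = (-5, 4.5249); multiply by -1 so the first entry is positive: u = (5, -4.5249).
  ||u|| = √((5)² + (-4.5249)²) = √(45.4751) ≈ 6.7435,
  v_1 = u/||u|| ≈ (0.7415, -0.671) (||v_1|| = 1).

λ_1 = 18.5249,  λ_2 = 8.4751;  v_1 ≈ (0.7415, -0.671)


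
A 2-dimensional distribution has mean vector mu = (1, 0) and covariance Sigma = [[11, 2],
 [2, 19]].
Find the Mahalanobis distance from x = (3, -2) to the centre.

Step 1 — centre the observation: (x - mu) = (2, -2).

Step 2 — invert Sigma. det(Sigma) = 11·19 - (2)² = 205.
  Sigma^{-1} = (1/det) · [[d, -b], [-b, a]] = [[0.0927, -0.0098],
 [-0.0098, 0.0537]].

Step 3 — form the quadratic (x - mu)^T · Sigma^{-1} · (x - mu):
  Sigma^{-1} · (x - mu) = (0.2049, -0.1268).
  (x - mu)^T · [Sigma^{-1} · (x - mu)] = (2)·(0.2049) + (-2)·(-0.1268) = 0.6634.

Step 4 — take square root: d = √(0.6634) ≈ 0.8145.

d(x, mu) = √(0.6634) ≈ 0.8145


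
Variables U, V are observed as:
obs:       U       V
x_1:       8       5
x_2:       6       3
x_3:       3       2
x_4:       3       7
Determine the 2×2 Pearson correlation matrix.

Step 1 — column means:
  mean(U) = (8 + 6 + 3 + 3) / 4 = 20/4 = 5
  mean(V) = (5 + 3 + 2 + 7) / 4 = 17/4 = 4.25

Step 2 — sample variances and covariances s[i,j] = (1/(n-1)) · Σ_k (x_{k,i} - mean_i) · (x_{k,j} - mean_j), with n-1 = 3:
  s[U,U] = ((3)·(3) + (1)·(1) + (-2)·(-2) + (-2)·(-2)) / 3 = 18/3 = 6
  s[U,V] = ((3)·(0.75) + (1)·(-1.25) + (-2)·(-2.25) + (-2)·(2.75)) / 3 = 0/3 = 0
  s[V,V] = ((0.75)·(0.75) + (-1.25)·(-1.25) + (-2.25)·(-2.25) + (2.75)·(2.75)) / 3 = 14.75/3 = 4.9167
  Sample standard deviations s_i = √(s[i,i]):
  s(U) = √(6) = 2.4495
  s(V) = √(4.9167) = 2.2174

Step 3 — r_{ij} = s_{ij} / (s_i · s_j):
  r[U,U] = 1 (diagonal).
  r[U,V] = 0 / (2.4495 · 2.2174) = 0 / 5.4314 = 0
  r[V,V] = 1 (diagonal).

R is symmetric with unit diagonal. Assembling:

R = [[1, 0],
 [0, 1]]


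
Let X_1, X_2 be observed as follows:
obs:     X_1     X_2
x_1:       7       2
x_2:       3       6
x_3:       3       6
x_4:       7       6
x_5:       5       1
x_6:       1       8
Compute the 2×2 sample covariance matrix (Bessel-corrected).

Step 1 — column means:
  mean(X_1) = (7 + 3 + 3 + 7 + 5 + 1) / 6 = 26/6 = 4.3333
  mean(X_2) = (2 + 6 + 6 + 6 + 1 + 8) / 6 = 29/6 = 4.8333

Step 2 — sample covariance S[i,j] = (1/(n-1)) · Σ_k (x_{k,i} - mean_i) · (x_{k,j} - mean_j), with n-1 = 5.
  S[X_1,X_1] = ((2.6667)·(2.6667) + (-1.3333)·(-1.3333) + (-1.3333)·(-1.3333) + (2.6667)·(2.6667) + (0.6667)·(0.6667) + (-3.3333)·(-3.3333)) / 5 = 29.3333/5 = 5.8667
  S[X_1,X_2] = ((2.6667)·(-2.8333) + (-1.3333)·(1.1667) + (-1.3333)·(1.1667) + (2.6667)·(1.1667) + (0.6667)·(-3.8333) + (-3.3333)·(3.1667)) / 5 = -20.6667/5 = -4.1333
  S[X_2,X_2] = ((-2.8333)·(-2.8333) + (1.1667)·(1.1667) + (1.1667)·(1.1667) + (1.1667)·(1.1667) + (-3.8333)·(-3.8333) + (3.1667)·(3.1667)) / 5 = 36.8333/5 = 7.3667

S is symmetric (S[j,i] = S[i,j]). Assembling:

S = [[5.8667, -4.1333],
 [-4.1333, 7.3667]]


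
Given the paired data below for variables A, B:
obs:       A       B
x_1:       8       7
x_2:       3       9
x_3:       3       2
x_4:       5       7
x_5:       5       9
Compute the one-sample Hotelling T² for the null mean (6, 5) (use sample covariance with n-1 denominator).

Step 1 — sample mean vector:
  mean(A) = (8 + 3 + 3 + 5 + 5) / 5 = 24/5 = 4.8
  mean(B) = (7 + 9 + 2 + 7 + 9) / 5 = 34/5 = 6.8
  x̄ = (4.8, 6.8),  deviation x̄ - mu_0 = (4.8, 6.8) - (6, 5) = (-1.2, 1.8).

Step 2 — sample covariance matrix, S[i,j] = (1/(n-1)) · Σ_k (x_{k,i} - mean_i) · (x_{k,j} - mean_j), divisor n-1 = 4:
  S[A,A] = ((3.2)·(3.2) + (-1.8)·(-1.8) + (-1.8)·(-1.8) + (0.2)·(0.2) + (0.2)·(0.2)) / 4 = 16.8/4 = 4.2
  S[A,B] = ((3.2)·(0.2) + (-1.8)·(2.2) + (-1.8)·(-4.8) + (0.2)·(0.2) + (0.2)·(2.2)) / 4 = 5.8/4 = 1.45
  S[B,B] = ((0.2)·(0.2) + (2.2)·(2.2) + (-4.8)·(-4.8) + (0.2)·(0.2) + (2.2)·(2.2)) / 4 = 32.8/4 = 8.2
  S = [[4.2, 1.45],
 [1.45, 8.2]].

Step 3 — invert S. det(S) = 4.2·8.2 - (1.45)² = 32.3375.
  S^{-1} = (1/det) · [[d, -b], [-b, a]] = [[0.2536, -0.0448],
 [-0.0448, 0.1299]].

Step 4 — quadratic form (x̄ - mu_0)^T · S^{-1} · (x̄ - mu_0):
  S^{-1} · (x̄ - mu_0) = (-0.385, 0.2876),
  (x̄ - mu_0)^T · [...] = (-1.2)·(-0.385) + (1.8)·(0.2876) = 0.9797.

Step 5 — scale by n: T² = 5 · 0.9797 = 4.8983.

T² ≈ 4.8983


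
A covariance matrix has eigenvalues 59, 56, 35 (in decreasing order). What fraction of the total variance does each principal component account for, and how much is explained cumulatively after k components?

Step 1 — total variance = trace(Sigma) = Σ λ_i = 59 + 56 + 35 = 150.

Step 2 — fraction explained by component i = λ_i / Σ λ:
  PC1: 59/150 = 0.3933
  PC2: 56/150 = 0.3733
  PC3: 35/150 = 0.2333

Step 3 — cumulative fraction after k components = (λ_1 + ... + λ_k) / Σ λ:
  k = 1: 59/150 = 0.3933
  k = 2: (59 + 56)/150 = 115/150 = 0.7667
  k = 3: (59 + 56 + 35)/150 = 150/150 = 1

Summary (fraction, with percent):

explained: PC1 0.3933 (39.33%), PC2 0.3733 (37.33%), PC3 0.2333 (23.33%);  cumulative: 0.3933, 0.7667, 1


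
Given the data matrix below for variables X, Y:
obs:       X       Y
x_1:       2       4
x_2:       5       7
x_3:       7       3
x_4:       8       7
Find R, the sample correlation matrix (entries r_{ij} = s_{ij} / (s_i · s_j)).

Step 1 — column means:
  mean(X) = (2 + 5 + 7 + 8) / 4 = 22/4 = 5.5
  mean(Y) = (4 + 7 + 3 + 7) / 4 = 21/4 = 5.25

Step 2 — sample variances and covariances s[i,j] = (1/(n-1)) · Σ_k (x_{k,i} - mean_i) · (x_{k,j} - mean_j), with n-1 = 3:
  s[X,X] = ((-3.5)·(-3.5) + (-0.5)·(-0.5) + (1.5)·(1.5) + (2.5)·(2.5)) / 3 = 21/3 = 7
  s[X,Y] = ((-3.5)·(-1.25) + (-0.5)·(1.75) + (1.5)·(-2.25) + (2.5)·(1.75)) / 3 = 4.5/3 = 1.5
  s[Y,Y] = ((-1.25)·(-1.25) + (1.75)·(1.75) + (-2.25)·(-2.25) + (1.75)·(1.75)) / 3 = 12.75/3 = 4.25
  Sample standard deviations s_i = √(s[i,i]):
  s(X) = √(7) = 2.6458
  s(Y) = √(4.25) = 2.0616

Step 3 — r_{ij} = s_{ij} / (s_i · s_j):
  r[X,X] = 1 (diagonal).
  r[X,Y] = 1.5 / (2.6458 · 2.0616) = 1.5 / 5.4544 = 0.275
  r[Y,Y] = 1 (diagonal).

R is symmetric with unit diagonal. Assembling:

R = [[1, 0.275],
 [0.275, 1]]


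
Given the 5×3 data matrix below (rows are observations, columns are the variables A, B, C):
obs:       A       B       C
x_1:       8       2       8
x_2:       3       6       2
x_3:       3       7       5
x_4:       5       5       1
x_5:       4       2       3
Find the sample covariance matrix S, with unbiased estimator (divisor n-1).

Step 1 — column means:
  mean(A) = (8 + 3 + 3 + 5 + 4) / 5 = 23/5 = 4.6
  mean(B) = (2 + 6 + 7 + 5 + 2) / 5 = 22/5 = 4.4
  mean(C) = (8 + 2 + 5 + 1 + 3) / 5 = 19/5 = 3.8

Step 2 — sample covariance S[i,j] = (1/(n-1)) · Σ_k (x_{k,i} - mean_i) · (x_{k,j} - mean_j), with n-1 = 4.
  S[A,A] = ((3.4)·(3.4) + (-1.6)·(-1.6) + (-1.6)·(-1.6) + (0.4)·(0.4) + (-0.6)·(-0.6)) / 4 = 17.2/4 = 4.3
  S[A,B] = ((3.4)·(-2.4) + (-1.6)·(1.6) + (-1.6)·(2.6) + (0.4)·(0.6) + (-0.6)·(-2.4)) / 4 = -13.2/4 = -3.3
  S[A,C] = ((3.4)·(4.2) + (-1.6)·(-1.8) + (-1.6)·(1.2) + (0.4)·(-2.8) + (-0.6)·(-0.8)) / 4 = 14.6/4 = 3.65
  S[B,B] = ((-2.4)·(-2.4) + (1.6)·(1.6) + (2.6)·(2.6) + (0.6)·(0.6) + (-2.4)·(-2.4)) / 4 = 21.2/4 = 5.3
  S[B,C] = ((-2.4)·(4.2) + (1.6)·(-1.8) + (2.6)·(1.2) + (0.6)·(-2.8) + (-2.4)·(-0.8)) / 4 = -9.6/4 = -2.4
  S[C,C] = ((4.2)·(4.2) + (-1.8)·(-1.8) + (1.2)·(1.2) + (-2.8)·(-2.8) + (-0.8)·(-0.8)) / 4 = 30.8/4 = 7.7

S is symmetric (S[j,i] = S[i,j]). Assembling:

S = [[4.3, -3.3, 3.65],
 [-3.3, 5.3, -2.4],
 [3.65, -2.4, 7.7]]
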